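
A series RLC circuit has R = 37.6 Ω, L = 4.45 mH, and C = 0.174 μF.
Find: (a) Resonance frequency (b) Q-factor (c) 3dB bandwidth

Step 1 — Resonance: ω₀ = 1/√(LC) = 1/√(0.00445·1.74e-07) = 3.594e+04 rad/s.
Step 2 — f₀ = ω₀/(2π) = 5720 Hz.
Step 3 — Series Q: Q = ω₀L/R = 3.594e+04·0.00445/37.6 = 4.253.
Step 4 — Bandwidth: Δω = ω₀/Q = 8449 rad/s; BW = Δω/(2π) = 1345 Hz.

(a) f₀ = 5720 Hz  (b) Q = 4.253  (c) BW = 1345 Hz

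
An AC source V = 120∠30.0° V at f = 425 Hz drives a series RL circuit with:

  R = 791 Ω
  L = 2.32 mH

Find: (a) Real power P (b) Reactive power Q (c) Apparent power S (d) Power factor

Step 1 — Angular frequency: ω = 2π·f = 2π·425 = 2670 rad/s.
Step 2 — Component impedances:
  R: Z = R = 791 Ω
  L: Z = jωL = j·2670·0.00232 = 0 + j6.195 Ω
Step 3 — Series combination: Z_total = R + L = 791 + j6.195 Ω = 791∠0.4° Ω.
Step 4 — Source phasor: V = 120∠30.0° V = 103.9 + j60 V.
Step 5 — Current: I = V / Z = 0.132 + j0.07482 A = 0.1517∠29.6° A.
Step 6 — Complex power: S = V·I* = 18.2 + j0.1426 VA.
Step 7 — Real power: P = Re(S) = 18.2 W.
Step 8 — Reactive power: Q = Im(S) = 0.1426 VAR.
Step 9 — Apparent power: |S| = 18.2 VA.
Step 10 — Power factor: PF = P/|S| = 1 (lagging).

(a) P = 18.2 W  (b) Q = 0.1426 VAR  (c) S = 18.2 VA  (d) PF = 1 (lagging)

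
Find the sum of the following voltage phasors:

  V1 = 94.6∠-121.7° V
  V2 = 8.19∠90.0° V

Step 1 — Convert each phasor to rectangular form:
  V1 = 94.6·(cos(-121.7°) + j·sin(-121.7°)) = -49.71 - j80.49 V
  V2 = 8.19·(cos(90.0°) + j·sin(90.0°)) = 0 + j8.19 V
Step 2 — Sum components: V_total = -49.71 - j72.3 V.
Step 3 — Convert to polar: |V_total| = 87.74 V, ∠V_total = -124.5°.

V_total = 87.74∠-124.5° V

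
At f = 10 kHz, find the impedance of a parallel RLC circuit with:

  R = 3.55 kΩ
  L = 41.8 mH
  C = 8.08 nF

Step 1 — Angular frequency: ω = 2π·f = 2π·1e+04 = 6.283e+04 rad/s.
Step 2 — Component impedances:
  R: Z = R = 3550 Ω
  L: Z = jωL = j·6.283e+04·0.0418 = 0 + j2626 Ω
  C: Z = 1/(jωC) = -j/(ω·C) = 0 - j1970 Ω
Step 3 — Parallel combination: 1/Z_total = 1/R + 1/L + 1/C; Z_total = 2951 - j1330 Ω = 3237∠-24.3° Ω.

Z = 2951 - j1330 Ω = 3237∠-24.3° Ω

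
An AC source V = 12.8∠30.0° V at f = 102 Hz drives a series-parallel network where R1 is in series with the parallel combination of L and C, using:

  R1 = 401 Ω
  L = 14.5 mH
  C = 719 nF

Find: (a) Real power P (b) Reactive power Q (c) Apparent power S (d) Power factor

Step 1 — Angular frequency: ω = 2π·f = 2π·102 = 640.9 rad/s.
Step 2 — Component impedances:
  R1: Z = R = 401 Ω
  L: Z = jωL = j·640.9·0.0145 = 0 + j9.293 Ω
  C: Z = 1/(jωC) = -j/(ω·C) = 0 - j2170 Ω
Step 3 — Parallel branch: L || C = 1/(1/L + 1/C) = 0 + j9.333 Ω.
Step 4 — Series with R1: Z_total = R1 + (L || C) = 401 + j9.333 Ω = 401.1∠1.3° Ω.
Step 5 — Source phasor: V = 12.8∠30.0° V = 11.09 + j6.4 V.
Step 6 — Current: I = V / Z = 0.028 + j0.01531 A = 0.03191∠28.7° A.
Step 7 — Complex power: S = V·I* = 0.4084 + j0.009504 VA.
Step 8 — Real power: P = Re(S) = 0.4084 W.
Step 9 — Reactive power: Q = Im(S) = 0.009504 VAR.
Step 10 — Apparent power: |S| = 0.4085 VA.
Step 11 — Power factor: PF = P/|S| = 0.9997 (lagging).

(a) P = 0.4084 W  (b) Q = 0.009504 VAR  (c) S = 0.4085 VA  (d) PF = 0.9997 (lagging)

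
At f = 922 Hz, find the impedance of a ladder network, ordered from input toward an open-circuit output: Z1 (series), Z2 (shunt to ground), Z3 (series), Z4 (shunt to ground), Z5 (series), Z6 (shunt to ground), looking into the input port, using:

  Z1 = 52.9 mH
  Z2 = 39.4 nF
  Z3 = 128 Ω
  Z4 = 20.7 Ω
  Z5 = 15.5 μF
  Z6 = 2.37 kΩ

Step 1 — Angular frequency: ω = 2π·f = 2π·922 = 5793 rad/s.
Step 2 — Component impedances:
  Z1: Z = jωL = j·5793·0.0529 = 0 + j306.5 Ω
  Z2: Z = 1/(jωC) = -j/(ω·C) = 0 - j4381 Ω
  Z3: Z = R = 128 Ω
  Z4: Z = R = 20.7 Ω
  Z5: Z = 1/(jωC) = -j/(ω·C) = 0 - j11.14 Ω
  Z6: Z = R = 2370 Ω
Step 3 — Ladder network (open output): work backward from the far end, alternating series and parallel combinations. Z_in = 148.4 + j301.4 Ω = 336∠63.8° Ω.

Z = 148.4 + j301.4 Ω = 336∠63.8° Ω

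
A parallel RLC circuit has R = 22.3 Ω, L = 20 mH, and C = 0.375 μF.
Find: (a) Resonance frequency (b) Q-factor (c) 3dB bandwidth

Step 1 — Resonance: ω₀ = 1/√(LC) = 1/√(0.02·3.75e-07) = 1.155e+04 rad/s.
Step 2 — f₀ = ω₀/(2π) = 1838 Hz.
Step 3 — Parallel Q: Q = R/(ω₀L) = 22.3/(1.155e+04·0.02) = 0.09656.
Step 4 — Bandwidth: Δω = ω₀/Q = 1.196e+05 rad/s; BW = Δω/(2π) = 1.903e+04 Hz.

(a) f₀ = 1838 Hz  (b) Q = 0.09656  (c) BW = 1.903e+04 Hz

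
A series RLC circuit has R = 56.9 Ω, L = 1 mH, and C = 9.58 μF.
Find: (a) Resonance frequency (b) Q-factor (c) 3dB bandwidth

Step 1 — Resonance condition Im(Z)=0 gives ω₀ = 1/√(LC).
Step 2 — ω₀ = 1/√(0.001·9.58e-06) = 1.022e+04 rad/s.
Step 3 — f₀ = ω₀/(2π) = 1626 Hz.
Step 4 — Series Q: Q = ω₀L/R = 1.022e+04·0.001/56.9 = 0.1796.
Step 5 — 3dB bandwidth: Δω = ω₀/Q = 5.69e+04 rad/s; BW = Δω/(2π) = 9056 Hz.

(a) f₀ = 1626 Hz  (b) Q = 0.1796  (c) BW = 9056 Hz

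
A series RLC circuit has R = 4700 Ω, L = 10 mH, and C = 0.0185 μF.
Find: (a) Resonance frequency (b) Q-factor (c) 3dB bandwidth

Step 1 — Resonance condition Im(Z)=0 gives ω₀ = 1/√(LC).
Step 2 — ω₀ = 1/√(0.01·1.85e-08) = 7.352e+04 rad/s.
Step 3 — f₀ = ω₀/(2π) = 1.17e+04 Hz.
Step 4 — Series Q: Q = ω₀L/R = 7.352e+04·0.01/4700 = 0.1564.
Step 5 — 3dB bandwidth: Δω = ω₀/Q = 4.7e+05 rad/s; BW = Δω/(2π) = 7.48e+04 Hz.

(a) f₀ = 1.17e+04 Hz  (b) Q = 0.1564  (c) BW = 7.48e+04 Hz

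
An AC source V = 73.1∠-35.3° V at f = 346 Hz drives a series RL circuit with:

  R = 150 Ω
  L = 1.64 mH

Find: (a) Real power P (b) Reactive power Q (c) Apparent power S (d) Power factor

Step 1 — Angular frequency: ω = 2π·f = 2π·346 = 2174 rad/s.
Step 2 — Component impedances:
  R: Z = R = 150 Ω
  L: Z = jωL = j·2174·0.00164 = 0 + j3.565 Ω
Step 3 — Series combination: Z_total = R + L = 150 + j3.565 Ω = 150∠1.4° Ω.
Step 4 — Source phasor: V = 73.1∠-35.3° V = 59.66 - j42.24 V.
Step 5 — Current: I = V / Z = 0.3908 - j0.2909 A = 0.4872∠-36.7° A.
Step 6 — Complex power: S = V·I* = 35.6 + j0.8463 VA.
Step 7 — Real power: P = Re(S) = 35.6 W.
Step 8 — Reactive power: Q = Im(S) = 0.8463 VAR.
Step 9 — Apparent power: |S| = 35.61 VA.
Step 10 — Power factor: PF = P/|S| = 0.9997 (lagging).

(a) P = 35.6 W  (b) Q = 0.8463 VAR  (c) S = 35.61 VA  (d) PF = 0.9997 (lagging)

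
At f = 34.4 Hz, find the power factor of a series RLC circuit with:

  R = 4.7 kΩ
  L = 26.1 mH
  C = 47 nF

Step 1 — Angular frequency: ω = 2π·f = 2π·34.4 = 216.1 rad/s.
Step 2 — Component impedances:
  R: Z = R = 4700 Ω
  L: Z = jωL = j·216.1·0.0261 = 0 + j5.641 Ω
  C: Z = 1/(jωC) = -j/(ω·C) = 0 - j9.844e+04 Ω
Step 3 — Series combination: Z_total = R + L + C = 4700 - j9.843e+04 Ω = 9.854e+04∠-87.3° Ω.
Step 4 — Power factor: PF = cos(φ) = Re(Z)/|Z| = 4700/98545 = 0.04769.
Step 5 — Type: Im(Z) = -9.843e+04 ⇒ leading (phase φ = -87.3°).

PF = 0.04769 (leading, φ = -87.3°)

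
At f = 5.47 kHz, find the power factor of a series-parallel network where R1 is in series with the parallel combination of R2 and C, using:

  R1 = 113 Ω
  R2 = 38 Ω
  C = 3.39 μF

Step 1 — Angular frequency: ω = 2π·f = 2π·5470 = 3.437e+04 rad/s.
Step 2 — Component impedances:
  R1: Z = R = 113 Ω
  R2: Z = R = 38 Ω
  C: Z = 1/(jωC) = -j/(ω·C) = 0 - j8.583 Ω
Step 3 — Parallel branch: R2 || C = 1/(1/R2 + 1/C) = 1.844 - j8.166 Ω.
Step 4 — Series with R1: Z_total = R1 + (R2 || C) = 114.8 - j8.166 Ω = 115.1∠-4.1° Ω.
Step 5 — Power factor: PF = cos(φ) = Re(Z)/|Z| = 114.84/115.13 = 0.9975.
Step 6 — Type: Im(Z) = -8.166 ⇒ leading (phase φ = -4.1°).

PF = 0.9975 (leading, φ = -4.1°)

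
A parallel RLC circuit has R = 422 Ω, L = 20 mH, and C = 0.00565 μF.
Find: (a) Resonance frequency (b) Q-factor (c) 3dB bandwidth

Step 1 — Resonance: ω₀ = 1/√(LC) = 1/√(0.02·5.65e-09) = 9.407e+04 rad/s.
Step 2 — f₀ = ω₀/(2π) = 1.497e+04 Hz.
Step 3 — Parallel Q: Q = R/(ω₀L) = 422/(9.407e+04·0.02) = 0.2243.
Step 4 — Bandwidth: Δω = ω₀/Q = 4.194e+05 rad/s; BW = Δω/(2π) = 6.675e+04 Hz.

(a) f₀ = 1.497e+04 Hz  (b) Q = 0.2243  (c) BW = 6.675e+04 Hz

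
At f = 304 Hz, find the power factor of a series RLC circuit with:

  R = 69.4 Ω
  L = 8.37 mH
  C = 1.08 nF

Step 1 — Angular frequency: ω = 2π·f = 2π·304 = 1910 rad/s.
Step 2 — Component impedances:
  R: Z = R = 69.4 Ω
  L: Z = jωL = j·1910·0.00837 = 0 + j15.99 Ω
  C: Z = 1/(jωC) = -j/(ω·C) = 0 - j4.848e+05 Ω
Step 3 — Series combination: Z_total = R + L + C = 69.4 - j4.847e+05 Ω = 4.847e+05∠-90.0° Ω.
Step 4 — Power factor: PF = cos(φ) = Re(Z)/|Z| = 69.4/4.847e+05 = 0.0001432.
Step 5 — Type: Im(Z) = -4.847e+05 ⇒ leading (phase φ = -90.0°).

PF = 0.0001432 (leading, φ = -90.0°)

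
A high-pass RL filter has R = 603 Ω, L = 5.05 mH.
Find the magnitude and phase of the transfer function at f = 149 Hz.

Step 1 — Angular frequency: ω = 2π·149 = 936.2 rad/s.
Step 2 — Transfer function: H(jω) = jωL/(R + jωL).
Step 3 — Numerator jωL = j·4.728; denominator R + jωL = 603 + j4.728.
Step 4 — H = 6.147e-05 + j0.00784.
Step 5 — Magnitude: |H| = 0.00784 (-42.1 dB); phase: φ = 89.6°.

|H| = 0.00784 (-42.1 dB), φ = 89.6°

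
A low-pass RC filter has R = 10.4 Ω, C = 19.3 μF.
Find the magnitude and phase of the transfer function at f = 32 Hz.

Step 1 — Angular frequency: ω = 2π·32 = 201.1 rad/s.
Step 2 — Transfer function: H(jω) = 1/(1 + jωRC).
Step 3 — Denominator: 1 + jωRC = 1 + j·201.1·10.4·1.93e-05 = 1 + j0.04036.
Step 4 — H = 0.9984 - j0.04029.
Step 5 — Magnitude: |H| = 0.9992 (-0.0 dB); phase: φ = -2.3°.

|H| = 0.9992 (-0.0 dB), φ = -2.3°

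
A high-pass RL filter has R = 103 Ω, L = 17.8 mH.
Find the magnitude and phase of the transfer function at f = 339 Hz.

Step 1 — Angular frequency: ω = 2π·339 = 2130 rad/s.
Step 2 — Transfer function: H(jω) = jωL/(R + jωL).
Step 3 — Numerator jωL = j·37.91; denominator R + jωL = 103 + j37.91.
Step 4 — H = 0.1193 + j0.3242.
Step 5 — Magnitude: |H| = 0.3454 (-9.2 dB); phase: φ = 69.8°.

|H| = 0.3454 (-9.2 dB), φ = 69.8°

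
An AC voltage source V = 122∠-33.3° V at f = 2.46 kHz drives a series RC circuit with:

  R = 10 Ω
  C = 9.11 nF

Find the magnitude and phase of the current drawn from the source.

Step 1 — Angular frequency: ω = 2π·f = 2π·2460 = 1.546e+04 rad/s.
Step 2 — Component impedances:
  R: Z = R = 10 Ω
  C: Z = 1/(jωC) = -j/(ω·C) = 0 - j7102 Ω
Step 3 — Series combination: Z_total = R + C = 10 - j7102 Ω = 7102∠-89.9° Ω.
Step 4 — Source phasor: V = 122∠-33.3° V = 102 - j66.98 V.
Step 5 — Ohm's law: I = V / Z_total = (102 - j66.98) / (10 - j7102) = 0.009452 + j0.01434 A.
Step 6 — Convert to polar: |I| = 0.01718 A, ∠I = 56.6°.

I = 0.01718∠56.6° A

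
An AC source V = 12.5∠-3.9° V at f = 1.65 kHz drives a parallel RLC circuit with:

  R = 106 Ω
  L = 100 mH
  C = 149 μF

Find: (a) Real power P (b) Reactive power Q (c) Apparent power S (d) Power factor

Step 1 — Angular frequency: ω = 2π·f = 2π·1650 = 1.037e+04 rad/s.
Step 2 — Component impedances:
  R: Z = R = 106 Ω
  L: Z = jωL = j·1.037e+04·0.1 = 0 + j1037 Ω
  C: Z = 1/(jωC) = -j/(ω·C) = 0 - j0.6474 Ω
Step 3 — Parallel combination: 1/Z_total = 1/R + 1/L + 1/C; Z_total = 0.003958 - j0.6477 Ω = 0.6478∠-89.6° Ω.
Step 4 — Source phasor: V = 12.5∠-3.9° V = 12.47 - j0.8502 V.
Step 5 — Current: I = V / Z = 1.43 + j19.24 A = 19.3∠85.7° A.
Step 6 — Complex power: S = V·I* = 1.474 - j241.2 VA.
Step 7 — Real power: P = Re(S) = 1.474 W.
Step 8 — Reactive power: Q = Im(S) = -241.2 VAR.
Step 9 — Apparent power: |S| = 241.2 VA.
Step 10 — Power factor: PF = P/|S| = 0.006111 (leading).

(a) P = 1.474 W  (b) Q = -241.2 VAR  (c) S = 241.2 VA  (d) PF = 0.006111 (leading)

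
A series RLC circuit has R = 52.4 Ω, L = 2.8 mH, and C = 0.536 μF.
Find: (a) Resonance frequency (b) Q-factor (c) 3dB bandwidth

Step 1 — Resonance: ω₀ = 1/√(LC) = 1/√(0.0028·5.36e-07) = 2.581e+04 rad/s.
Step 2 — f₀ = ω₀/(2π) = 4108 Hz.
Step 3 — Series Q: Q = ω₀L/R = 2.581e+04·0.0028/52.4 = 1.379.
Step 4 — Bandwidth: Δω = ω₀/Q = 1.871e+04 rad/s; BW = Δω/(2π) = 2978 Hz.

(a) f₀ = 4108 Hz  (b) Q = 1.379  (c) BW = 2978 Hz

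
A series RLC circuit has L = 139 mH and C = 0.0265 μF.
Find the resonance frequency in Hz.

Step 1 — Resonance condition Im(Z)=0 gives ω₀ = 1/√(LC).
Step 2 — ω₀ = 1/√(0.139·2.65e-08) = 1.648e+04 rad/s.
Step 3 — f₀ = ω₀/(2π) = 2622 Hz.

f₀ = 2622 Hz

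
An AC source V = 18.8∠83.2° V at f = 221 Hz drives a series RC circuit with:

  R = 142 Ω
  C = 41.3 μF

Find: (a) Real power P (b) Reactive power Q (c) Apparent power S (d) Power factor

Step 1 — Angular frequency: ω = 2π·f = 2π·221 = 1389 rad/s.
Step 2 — Component impedances:
  R: Z = R = 142 Ω
  C: Z = 1/(jωC) = -j/(ω·C) = 0 - j17.44 Ω
Step 3 — Series combination: Z_total = R + C = 142 - j17.44 Ω = 143.1∠-7.0° Ω.
Step 4 — Source phasor: V = 18.8∠83.2° V = 2.226 + j18.67 V.
Step 5 — Current: I = V / Z = -0.0004604 + j0.1314 A = 0.1314∠90.2° A.
Step 6 — Complex power: S = V·I* = 2.452 - j0.3011 VA.
Step 7 — Real power: P = Re(S) = 2.452 W.
Step 8 — Reactive power: Q = Im(S) = -0.3011 VAR.
Step 9 — Apparent power: |S| = 2.47 VA.
Step 10 — Power factor: PF = P/|S| = 0.9925 (leading).

(a) P = 2.452 W  (b) Q = -0.3011 VAR  (c) S = 2.47 VA  (d) PF = 0.9925 (leading)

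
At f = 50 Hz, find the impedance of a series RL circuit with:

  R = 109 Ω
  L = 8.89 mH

Step 1 — Angular frequency: ω = 2π·f = 2π·50 = 314.2 rad/s.
Step 2 — Component impedances:
  R: Z = R = 109 Ω
  L: Z = jωL = j·314.2·0.00889 = 0 + j2.793 Ω
Step 3 — Series combination: Z_total = R + L = 109 + j2.793 Ω = 109∠1.5° Ω.

Z = 109 + j2.793 Ω = 109∠1.5° Ω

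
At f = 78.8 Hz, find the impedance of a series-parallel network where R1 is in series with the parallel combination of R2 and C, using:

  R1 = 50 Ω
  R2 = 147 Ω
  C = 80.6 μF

Step 1 — Angular frequency: ω = 2π·f = 2π·78.8 = 495.1 rad/s.
Step 2 — Component impedances:
  R1: Z = R = 50 Ω
  R2: Z = R = 147 Ω
  C: Z = 1/(jωC) = -j/(ω·C) = 0 - j25.06 Ω
Step 3 — Parallel branch: R2 || C = 1/(1/R2 + 1/C) = 4.151 - j24.35 Ω.
Step 4 — Series with R1: Z_total = R1 + (R2 || C) = 54.15 - j24.35 Ω = 59.37∠-24.2° Ω.

Z = 54.15 - j24.35 Ω = 59.37∠-24.2° Ω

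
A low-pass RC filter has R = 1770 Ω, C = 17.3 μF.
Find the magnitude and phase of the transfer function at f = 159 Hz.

Step 1 — Angular frequency: ω = 2π·159 = 999 rad/s.
Step 2 — Transfer function: H(jω) = 1/(1 + jωRC).
Step 3 — Denominator: 1 + jωRC = 1 + j·999·1770·1.73e-05 = 1 + j30.59.
Step 4 — H = 0.001067 - j0.03265.
Step 5 — Magnitude: |H| = 0.03267 (-29.7 dB); phase: φ = -88.1°.

|H| = 0.03267 (-29.7 dB), φ = -88.1°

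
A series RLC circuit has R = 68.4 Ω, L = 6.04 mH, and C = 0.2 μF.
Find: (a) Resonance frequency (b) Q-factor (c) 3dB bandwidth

Step 1 — Resonance: ω₀ = 1/√(LC) = 1/√(0.00604·2e-07) = 2.877e+04 rad/s.
Step 2 — f₀ = ω₀/(2π) = 4579 Hz.
Step 3 — Series Q: Q = ω₀L/R = 2.877e+04·0.00604/68.4 = 2.541.
Step 4 — Bandwidth: Δω = ω₀/Q = 1.132e+04 rad/s; BW = Δω/(2π) = 1802 Hz.

(a) f₀ = 4579 Hz  (b) Q = 2.541  (c) BW = 1802 Hz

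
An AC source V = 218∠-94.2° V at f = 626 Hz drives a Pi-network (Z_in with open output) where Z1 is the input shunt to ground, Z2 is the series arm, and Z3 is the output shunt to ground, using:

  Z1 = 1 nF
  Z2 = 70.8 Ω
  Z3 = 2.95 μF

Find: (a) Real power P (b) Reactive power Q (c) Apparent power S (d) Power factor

Step 1 — Angular frequency: ω = 2π·f = 2π·626 = 3933 rad/s.
Step 2 — Component impedances:
  Z1: Z = 1/(jωC) = -j/(ω·C) = 0 - j2.542e+05 Ω
  Z2: Z = R = 70.8 Ω
  Z3: Z = 1/(jωC) = -j/(ω·C) = 0 - j86.18 Ω
Step 3 — With open output, the series arm Z2 and the output shunt Z3 appear in series to ground: Z2 + Z3 = 70.8 - j86.18 Ω.
Step 4 — Parallel with input shunt Z1: Z_in = Z1 || (Z2 + Z3) = 70.75 - j86.17 Ω = 111.5∠-50.6° Ω.
Step 5 — Source phasor: V = 218∠-94.2° V = -15.97 - j217.4 V.
Step 6 — Current: I = V / Z = 1.416 - j1.348 A = 1.955∠-43.6° A.
Step 7 — Complex power: S = V·I* = 270.5 - j329.4 VA.
Step 8 — Real power: P = Re(S) = 270.5 W.
Step 9 — Reactive power: Q = Im(S) = -329.4 VAR.
Step 10 — Apparent power: |S| = 426.2 VA.
Step 11 — Power factor: PF = P/|S| = 0.6346 (leading).

(a) P = 270.5 W  (b) Q = -329.4 VAR  (c) S = 426.2 VA  (d) PF = 0.6346 (leading)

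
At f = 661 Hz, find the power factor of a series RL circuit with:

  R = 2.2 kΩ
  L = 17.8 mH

Step 1 — Angular frequency: ω = 2π·f = 2π·661 = 4153 rad/s.
Step 2 — Component impedances:
  R: Z = R = 2200 Ω
  L: Z = jωL = j·4153·0.0178 = 0 + j73.93 Ω
Step 3 — Series combination: Z_total = R + L = 2200 + j73.93 Ω = 2201∠1.9° Ω.
Step 4 — Power factor: PF = cos(φ) = Re(Z)/|Z| = 2200/2201.24 = 0.9994.
Step 5 — Type: Im(Z) = 73.93 ⇒ lagging (phase φ = 1.9°).

PF = 0.9994 (lagging, φ = 1.9°)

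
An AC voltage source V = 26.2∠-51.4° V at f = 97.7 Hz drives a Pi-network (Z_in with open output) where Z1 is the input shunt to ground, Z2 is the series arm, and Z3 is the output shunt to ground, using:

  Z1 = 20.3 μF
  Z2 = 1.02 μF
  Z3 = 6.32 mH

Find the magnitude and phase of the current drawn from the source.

Step 1 — Angular frequency: ω = 2π·f = 2π·97.7 = 613.9 rad/s.
Step 2 — Component impedances:
  Z1: Z = 1/(jωC) = -j/(ω·C) = 0 - j80.25 Ω
  Z2: Z = 1/(jωC) = -j/(ω·C) = 0 - j1597 Ω
  Z3: Z = jωL = j·613.9·0.00632 = 0 + j3.88 Ω
Step 3 — With open output, the series arm Z2 and the output shunt Z3 appear in series to ground: Z2 + Z3 = 0 - j1593 Ω.
Step 4 — Parallel with input shunt Z1: Z_in = Z1 || (Z2 + Z3) = 0 - j76.4 Ω = 76.4∠-90.0° Ω.
Step 5 — Source phasor: V = 26.2∠-51.4° V = 16.35 - j20.48 V.
Step 6 — Ohm's law: I = V / Z_total = (16.35 - j20.48) / (0 - j76.4) = 0.268 + j0.214 A.
Step 7 — Convert to polar: |I| = 0.3429 A, ∠I = 38.6°.

I = 0.3429∠38.6° A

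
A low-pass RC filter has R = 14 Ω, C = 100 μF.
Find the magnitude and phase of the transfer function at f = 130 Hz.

Step 1 — Angular frequency: ω = 2π·130 = 816.8 rad/s.
Step 2 — Transfer function: H(jω) = 1/(1 + jωRC).
Step 3 — Denominator: 1 + jωRC = 1 + j·816.8·14·0.0001 = 1 + j1.144.
Step 4 — H = 0.4333 - j0.4955.
Step 5 — Magnitude: |H| = 0.6583 (-3.6 dB); phase: φ = -48.8°.

|H| = 0.6583 (-3.6 dB), φ = -48.8°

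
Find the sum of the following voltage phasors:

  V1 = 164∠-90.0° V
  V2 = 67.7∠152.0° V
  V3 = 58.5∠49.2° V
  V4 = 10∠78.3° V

Step 1 — Convert each phasor to rectangular form:
  V1 = 164·(cos(-90.0°) + j·sin(-90.0°)) = 0 - j164 V
  V2 = 67.7·(cos(152.0°) + j·sin(152.0°)) = -59.78 + j31.78 V
  V3 = 58.5·(cos(49.2°) + j·sin(49.2°)) = 38.23 + j44.28 V
  V4 = 10·(cos(78.3°) + j·sin(78.3°)) = 2.028 + j9.792 V
Step 2 — Sum components: V_total = -19.52 - j78.14 V.
Step 3 — Convert to polar: |V_total| = 80.54 V, ∠V_total = -104.0°.

V_total = 80.54∠-104.0° V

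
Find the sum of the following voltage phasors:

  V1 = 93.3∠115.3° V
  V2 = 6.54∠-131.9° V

Step 1 — Convert each phasor to rectangular form:
  V1 = 93.3·(cos(115.3°) + j·sin(115.3°)) = -39.87 + j84.35 V
  V2 = 6.54·(cos(-131.9°) + j·sin(-131.9°)) = -4.368 - j4.868 V
Step 2 — Sum components: V_total = -44.24 + j79.48 V.
Step 3 — Convert to polar: |V_total| = 90.97 V, ∠V_total = 119.1°.

V_total = 90.97∠119.1° V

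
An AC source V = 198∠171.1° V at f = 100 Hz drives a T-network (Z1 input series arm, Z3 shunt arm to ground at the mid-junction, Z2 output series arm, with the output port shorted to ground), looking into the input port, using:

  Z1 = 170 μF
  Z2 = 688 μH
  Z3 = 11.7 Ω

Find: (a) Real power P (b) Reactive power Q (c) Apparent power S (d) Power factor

Step 1 — Angular frequency: ω = 2π·f = 2π·100 = 628.3 rad/s.
Step 2 — Component impedances:
  Z1: Z = 1/(jωC) = -j/(ω·C) = 0 - j9.362 Ω
  Z2: Z = jωL = j·628.3·0.000688 = 0 + j0.4323 Ω
  Z3: Z = R = 11.7 Ω
Step 3 — With the output port shorted to ground, the output series arm Z2 runs from the junction to ground; the shunt arm Z3 also runs from the junction to ground. They appear in parallel: Z3 || Z2 = 0.01595 + j0.4317 Ω.
Step 4 — Series with input arm Z1: Z_in = Z1 + (Z3 || Z2) = 0.01595 - j8.93 Ω = 8.93∠-89.9° Ω.
Step 5 — Source phasor: V = 198∠171.1° V = -195.6 + j30.63 V.
Step 6 — Current: I = V / Z = -3.469 - j21.9 A = 22.17∠-99.0° A.
Step 7 — Complex power: S = V·I* = 7.841 - j4390 VA.
Step 8 — Real power: P = Re(S) = 7.841 W.
Step 9 — Reactive power: Q = Im(S) = -4390 VAR.
Step 10 — Apparent power: |S| = 4390 VA.
Step 11 — Power factor: PF = P/|S| = 0.001786 (leading).

(a) P = 7.841 W  (b) Q = -4390 VAR  (c) S = 4390 VA  (d) PF = 0.001786 (leading)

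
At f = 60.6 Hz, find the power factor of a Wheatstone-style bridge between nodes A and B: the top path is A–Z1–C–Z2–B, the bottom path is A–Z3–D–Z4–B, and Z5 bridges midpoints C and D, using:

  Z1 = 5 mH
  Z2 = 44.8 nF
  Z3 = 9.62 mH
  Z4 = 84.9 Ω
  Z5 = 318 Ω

Step 1 — Angular frequency: ω = 2π·f = 2π·60.6 = 380.8 rad/s.
Step 2 — Component impedances:
  Z1: Z = jωL = j·380.8·0.005 = 0 + j1.904 Ω
  Z2: Z = 1/(jωC) = -j/(ω·C) = 0 - j5.862e+04 Ω
  Z3: Z = jωL = j·380.8·0.00962 = 0 + j3.663 Ω
  Z4: Z = R = 84.9 Ω
  Z5: Z = R = 318 Ω
Step 3 — Bridge requires nodal analysis (the Z5 bridge couples midpoints C and D, so the two paths cannot be reduced to a simple series/parallel combination). Setting node B to ground and injecting 1 A at node A, the 3-node admittance system at A, C, D solves to V_A = Z_AB = 84.95 + j3.539 Ω = 85.03∠2.4° Ω.
Step 4 — Power factor: PF = cos(φ) = Re(Z)/|Z| = 84.95/85.03 = 0.9991.
Step 5 — Type: Im(Z) = 3.539 ⇒ lagging (phase φ = 2.4°).

PF = 0.9991 (lagging, φ = 2.4°)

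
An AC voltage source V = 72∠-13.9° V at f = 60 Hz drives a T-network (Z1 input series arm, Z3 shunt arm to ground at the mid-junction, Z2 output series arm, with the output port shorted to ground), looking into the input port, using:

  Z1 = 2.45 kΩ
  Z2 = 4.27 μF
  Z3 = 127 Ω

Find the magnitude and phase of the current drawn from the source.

Step 1 — Angular frequency: ω = 2π·f = 2π·60 = 377 rad/s.
Step 2 — Component impedances:
  Z1: Z = R = 2450 Ω
  Z2: Z = 1/(jωC) = -j/(ω·C) = 0 - j621.2 Ω
  Z3: Z = R = 127 Ω
Step 3 — With the output port shorted to ground, the output series arm Z2 runs from the junction to ground; the shunt arm Z3 also runs from the junction to ground. They appear in parallel: Z3 || Z2 = 121.9 - j24.92 Ω.
Step 4 — Series with input arm Z1: Z_in = Z1 + (Z3 || Z2) = 2572 - j24.92 Ω = 2572∠-0.6° Ω.
Step 5 — Source phasor: V = 72∠-13.9° V = 69.89 - j17.3 V.
Step 6 — Ohm's law: I = V / Z_total = (69.89 - j17.3) / (2572 - j24.92) = 0.02724 - j0.006461 A.
Step 7 — Convert to polar: |I| = 0.02799 A, ∠I = -13.3°.

I = 0.02799∠-13.3° A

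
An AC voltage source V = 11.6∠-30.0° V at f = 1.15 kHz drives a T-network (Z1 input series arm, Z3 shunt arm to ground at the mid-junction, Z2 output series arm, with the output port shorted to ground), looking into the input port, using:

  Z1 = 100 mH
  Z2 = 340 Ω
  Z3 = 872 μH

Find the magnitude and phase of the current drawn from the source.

Step 1 — Angular frequency: ω = 2π·f = 2π·1150 = 7226 rad/s.
Step 2 — Component impedances:
  Z1: Z = jωL = j·7226·0.1 = 0 + j722.6 Ω
  Z2: Z = R = 340 Ω
  Z3: Z = jωL = j·7226·0.000872 = 0 + j6.301 Ω
Step 3 — With the output port shorted to ground, the output series arm Z2 runs from the junction to ground; the shunt arm Z3 also runs from the junction to ground. They appear in parallel: Z3 || Z2 = 0.1167 + j6.299 Ω.
Step 4 — Series with input arm Z1: Z_in = Z1 + (Z3 || Z2) = 0.1167 + j728.9 Ω = 728.9∠90.0° Ω.
Step 5 — Source phasor: V = 11.6∠-30.0° V = 10.05 - j5.8 V.
Step 6 — Ohm's law: I = V / Z_total = (10.05 - j5.8) / (0.1167 + j728.9) = -0.007955 - j0.01378 A.
Step 7 — Convert to polar: |I| = 0.01592 A, ∠I = -120.0°.

I = 0.01592∠-120.0° A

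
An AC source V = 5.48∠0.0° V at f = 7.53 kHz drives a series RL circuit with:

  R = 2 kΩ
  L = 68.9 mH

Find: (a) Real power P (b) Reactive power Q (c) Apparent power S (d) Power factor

Step 1 — Angular frequency: ω = 2π·f = 2π·7530 = 4.731e+04 rad/s.
Step 2 — Component impedances:
  R: Z = R = 2000 Ω
  L: Z = jωL = j·4.731e+04·0.0689 = 0 + j3260 Ω
Step 3 — Series combination: Z_total = R + L = 2000 + j3260 Ω = 3824∠58.5° Ω.
Step 4 — Source phasor: V = 5.48∠0.0° V = 5.48 V.
Step 5 — Current: I = V / Z = 0.0007493 - j0.001221 A = 0.001433∠-58.5° A.
Step 6 — Complex power: S = V·I* = 0.004106 + j0.006693 VA.
Step 7 — Real power: P = Re(S) = 0.004106 W.
Step 8 — Reactive power: Q = Im(S) = 0.006693 VAR.
Step 9 — Apparent power: |S| = 0.007852 VA.
Step 10 — Power factor: PF = P/|S| = 0.523 (lagging).

(a) P = 0.004106 W  (b) Q = 0.006693 VAR  (c) S = 0.007852 VA  (d) PF = 0.523 (lagging)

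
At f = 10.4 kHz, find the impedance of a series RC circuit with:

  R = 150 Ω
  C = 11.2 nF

Step 1 — Angular frequency: ω = 2π·f = 2π·1.04e+04 = 6.535e+04 rad/s.
Step 2 — Component impedances:
  R: Z = R = 150 Ω
  C: Z = 1/(jωC) = -j/(ω·C) = 0 - j1366 Ω
Step 3 — Series combination: Z_total = R + C = 150 - j1366 Ω = 1375∠-83.7° Ω.

Z = 150 - j1366 Ω = 1375∠-83.7° Ω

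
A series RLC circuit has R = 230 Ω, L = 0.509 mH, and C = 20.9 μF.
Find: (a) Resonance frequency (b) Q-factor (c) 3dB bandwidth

Step 1 — Resonance: ω₀ = 1/√(LC) = 1/√(0.000509·2.09e-05) = 9695 rad/s.
Step 2 — f₀ = ω₀/(2π) = 1543 Hz.
Step 3 — Series Q: Q = ω₀L/R = 9695·0.000509/230 = 0.02146.
Step 4 — Bandwidth: Δω = ω₀/Q = 4.519e+05 rad/s; BW = Δω/(2π) = 7.192e+04 Hz.

(a) f₀ = 1543 Hz  (b) Q = 0.02146  (c) BW = 7.192e+04 Hz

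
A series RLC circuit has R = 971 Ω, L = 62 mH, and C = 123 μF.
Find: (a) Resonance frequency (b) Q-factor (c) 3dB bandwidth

Step 1 — Resonance: ω₀ = 1/√(LC) = 1/√(0.062·0.000123) = 362.1 rad/s.
Step 2 — f₀ = ω₀/(2π) = 57.63 Hz.
Step 3 — Series Q: Q = ω₀L/R = 362.1·0.062/971 = 0.02312.
Step 4 — Bandwidth: Δω = ω₀/Q = 1.566e+04 rad/s; BW = Δω/(2π) = 2493 Hz.

(a) f₀ = 57.63 Hz  (b) Q = 0.02312  (c) BW = 2493 Hz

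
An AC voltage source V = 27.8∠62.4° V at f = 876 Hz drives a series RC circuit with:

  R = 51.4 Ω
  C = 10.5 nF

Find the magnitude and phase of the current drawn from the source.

Step 1 — Angular frequency: ω = 2π·f = 2π·876 = 5504 rad/s.
Step 2 — Component impedances:
  R: Z = R = 51.4 Ω
  C: Z = 1/(jωC) = -j/(ω·C) = 0 - j1.73e+04 Ω
Step 3 — Series combination: Z_total = R + C = 51.4 - j1.73e+04 Ω = 1.73e+04∠-89.8° Ω.
Step 4 — Source phasor: V = 27.8∠62.4° V = 12.88 + j24.64 V.
Step 5 — Ohm's law: I = V / Z_total = (12.88 + j24.64) / (51.4 - j1.73e+04) = -0.001422 + j0.0007486 A.
Step 6 — Convert to polar: |I| = 0.001607 A, ∠I = 152.2°.

I = 0.001607∠152.2° A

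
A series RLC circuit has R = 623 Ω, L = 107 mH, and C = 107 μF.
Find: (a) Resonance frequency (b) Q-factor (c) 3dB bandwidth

Step 1 — Resonance condition Im(Z)=0 gives ω₀ = 1/√(LC).
Step 2 — ω₀ = 1/√(0.107·0.000107) = 295.5 rad/s.
Step 3 — f₀ = ω₀/(2π) = 47.04 Hz.
Step 4 — Series Q: Q = ω₀L/R = 295.5·0.107/623 = 0.05076.
Step 5 — 3dB bandwidth: Δω = ω₀/Q = 5822 rad/s; BW = Δω/(2π) = 926.7 Hz.

(a) f₀ = 47.04 Hz  (b) Q = 0.05076  (c) BW = 926.7 Hz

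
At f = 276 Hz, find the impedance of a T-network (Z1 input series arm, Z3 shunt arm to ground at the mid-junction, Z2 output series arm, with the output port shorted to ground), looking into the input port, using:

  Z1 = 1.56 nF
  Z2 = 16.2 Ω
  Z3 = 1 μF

Step 1 — Angular frequency: ω = 2π·f = 2π·276 = 1734 rad/s.
Step 2 — Component impedances:
  Z1: Z = 1/(jωC) = -j/(ω·C) = 0 - j3.696e+05 Ω
  Z2: Z = R = 16.2 Ω
  Z3: Z = 1/(jωC) = -j/(ω·C) = 0 - j576.6 Ω
Step 3 — With the output port shorted to ground, the output series arm Z2 runs from the junction to ground; the shunt arm Z3 also runs from the junction to ground. They appear in parallel: Z3 || Z2 = 16.19 - j0.4548 Ω.
Step 4 — Series with input arm Z1: Z_in = Z1 + (Z3 || Z2) = 16.19 - j3.696e+05 Ω = 3.696e+05∠-90.0° Ω.

Z = 16.19 - j3.696e+05 Ω = 3.696e+05∠-90.0° Ω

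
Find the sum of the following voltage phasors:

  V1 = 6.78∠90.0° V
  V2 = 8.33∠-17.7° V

Step 1 — Convert each phasor to rectangular form:
  V1 = 6.78·(cos(90.0°) + j·sin(90.0°)) = 0 + j6.78 V
  V2 = 8.33·(cos(-17.7°) + j·sin(-17.7°)) = 7.936 - j2.533 V
Step 2 — Sum components: V_total = 7.936 + j4.247 V.
Step 3 — Convert to polar: |V_total| = 9.001 V, ∠V_total = 28.2°.

V_total = 9.001∠28.2° V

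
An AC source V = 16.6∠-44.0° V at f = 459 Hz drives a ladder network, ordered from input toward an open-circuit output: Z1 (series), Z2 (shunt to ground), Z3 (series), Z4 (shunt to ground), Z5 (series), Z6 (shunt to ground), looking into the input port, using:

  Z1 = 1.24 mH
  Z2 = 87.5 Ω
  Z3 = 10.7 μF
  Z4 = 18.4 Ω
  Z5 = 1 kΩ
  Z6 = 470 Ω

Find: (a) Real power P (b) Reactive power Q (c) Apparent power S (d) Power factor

Step 1 — Angular frequency: ω = 2π·f = 2π·459 = 2884 rad/s.
Step 2 — Component impedances:
  Z1: Z = jωL = j·2884·0.00124 = 0 + j3.576 Ω
  Z2: Z = R = 87.5 Ω
  Z3: Z = 1/(jωC) = -j/(ω·C) = 0 - j32.41 Ω
  Z4: Z = R = 18.4 Ω
  Z5: Z = R = 1000 Ω
  Z6: Z = R = 470 Ω
Step 3 — Ladder network (open output): work backward from the far end, alternating series and parallel combinations. Z_in = 21.28 - j16.73 Ω = 27.07∠-38.2° Ω.
Step 4 — Source phasor: V = 16.6∠-44.0° V = 11.94 - j11.53 V.
Step 5 — Current: I = V / Z = 0.6101 - j0.06215 A = 0.6133∠-5.8° A.
Step 6 — Complex power: S = V·I* = 8.002 - j6.294 VA.
Step 7 — Real power: P = Re(S) = 8.002 W.
Step 8 — Reactive power: Q = Im(S) = -6.294 VAR.
Step 9 — Apparent power: |S| = 10.18 VA.
Step 10 — Power factor: PF = P/|S| = 0.786 (leading).

(a) P = 8.002 W  (b) Q = -6.294 VAR  (c) S = 10.18 VA  (d) PF = 0.786 (leading)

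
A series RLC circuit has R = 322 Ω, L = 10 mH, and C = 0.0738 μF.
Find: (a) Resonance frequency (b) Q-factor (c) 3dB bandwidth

Step 1 — Resonance condition Im(Z)=0 gives ω₀ = 1/√(LC).
Step 2 — ω₀ = 1/√(0.01·7.38e-08) = 3.681e+04 rad/s.
Step 3 — f₀ = ω₀/(2π) = 5859 Hz.
Step 4 — Series Q: Q = ω₀L/R = 3.681e+04·0.01/322 = 1.143.
Step 5 — 3dB bandwidth: Δω = ω₀/Q = 3.22e+04 rad/s; BW = Δω/(2π) = 5125 Hz.

(a) f₀ = 5859 Hz  (b) Q = 1.143  (c) BW = 5125 Hz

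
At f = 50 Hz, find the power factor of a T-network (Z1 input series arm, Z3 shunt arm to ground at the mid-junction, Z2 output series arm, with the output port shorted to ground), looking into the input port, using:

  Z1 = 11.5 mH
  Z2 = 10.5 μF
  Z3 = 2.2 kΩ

Step 1 — Angular frequency: ω = 2π·f = 2π·50 = 314.2 rad/s.
Step 2 — Component impedances:
  Z1: Z = jωL = j·314.2·0.0115 = 0 + j3.613 Ω
  Z2: Z = 1/(jωC) = -j/(ω·C) = 0 - j303.2 Ω
  Z3: Z = R = 2200 Ω
Step 3 — With the output port shorted to ground, the output series arm Z2 runs from the junction to ground; the shunt arm Z3 also runs from the junction to ground. They appear in parallel: Z3 || Z2 = 40.99 - j297.5 Ω.
Step 4 — Series with input arm Z1: Z_in = Z1 + (Z3 || Z2) = 40.99 - j293.9 Ω = 296.7∠-82.1° Ω.
Step 5 — Power factor: PF = cos(φ) = Re(Z)/|Z| = 40.99/296.7 = 0.1382.
Step 6 — Type: Im(Z) = -293.9 ⇒ leading (phase φ = -82.1°).

PF = 0.1382 (leading, φ = -82.1°)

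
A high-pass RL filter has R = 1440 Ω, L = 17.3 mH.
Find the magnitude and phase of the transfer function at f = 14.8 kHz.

Step 1 — Angular frequency: ω = 2π·1.48e+04 = 9.299e+04 rad/s.
Step 2 — Transfer function: H(jω) = jωL/(R + jωL).
Step 3 — Numerator jωL = j·1609; denominator R + jωL = 1440 + j1609.
Step 4 — H = 0.5552 + j0.4969.
Step 5 — Magnitude: |H| = 0.7451 (-2.6 dB); phase: φ = 41.8°.

|H| = 0.7451 (-2.6 dB), φ = 41.8°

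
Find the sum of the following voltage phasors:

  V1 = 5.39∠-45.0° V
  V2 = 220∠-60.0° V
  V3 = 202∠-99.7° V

Step 1 — Convert each phasor to rectangular form:
  V1 = 5.39·(cos(-45.0°) + j·sin(-45.0°)) = 3.811 - j3.811 V
  V2 = 220·(cos(-60.0°) + j·sin(-60.0°)) = 110 - j190.5 V
  V3 = 202·(cos(-99.7°) + j·sin(-99.7°)) = -34.03 - j199.1 V
Step 2 — Sum components: V_total = 79.78 - j393.4 V.
Step 3 — Convert to polar: |V_total| = 401.5 V, ∠V_total = -78.5°.

V_total = 401.5∠-78.5° V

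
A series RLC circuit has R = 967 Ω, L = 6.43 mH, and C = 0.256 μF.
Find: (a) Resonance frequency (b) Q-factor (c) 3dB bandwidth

Step 1 — Resonance: ω₀ = 1/√(LC) = 1/√(0.00643·2.56e-07) = 2.465e+04 rad/s.
Step 2 — f₀ = ω₀/(2π) = 3923 Hz.
Step 3 — Series Q: Q = ω₀L/R = 2.465e+04·0.00643/967 = 0.1639.
Step 4 — Bandwidth: Δω = ω₀/Q = 1.504e+05 rad/s; BW = Δω/(2π) = 2.394e+04 Hz.

(a) f₀ = 3923 Hz  (b) Q = 0.1639  (c) BW = 2.394e+04 Hz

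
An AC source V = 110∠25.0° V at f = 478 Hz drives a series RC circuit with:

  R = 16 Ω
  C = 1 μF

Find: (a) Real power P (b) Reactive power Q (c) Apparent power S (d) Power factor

Step 1 — Angular frequency: ω = 2π·f = 2π·478 = 3003 rad/s.
Step 2 — Component impedances:
  R: Z = R = 16 Ω
  C: Z = 1/(jωC) = -j/(ω·C) = 0 - j333 Ω
Step 3 — Series combination: Z_total = R + C = 16 - j333 Ω = 333.3∠-87.2° Ω.
Step 4 — Source phasor: V = 110∠25.0° V = 99.69 + j46.49 V.
Step 5 — Current: I = V / Z = -0.1249 + j0.3054 A = 0.33∠112.2° A.
Step 6 — Complex power: S = V·I* = 1.742 - j36.26 VA.
Step 7 — Real power: P = Re(S) = 1.742 W.
Step 8 — Reactive power: Q = Im(S) = -36.26 VAR.
Step 9 — Apparent power: |S| = 36.3 VA.
Step 10 — Power factor: PF = P/|S| = 0.048 (leading).

(a) P = 1.742 W  (b) Q = -36.26 VAR  (c) S = 36.3 VA  (d) PF = 0.048 (leading)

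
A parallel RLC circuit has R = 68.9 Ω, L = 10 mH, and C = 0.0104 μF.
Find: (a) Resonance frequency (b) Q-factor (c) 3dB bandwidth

Step 1 — Resonance: ω₀ = 1/√(LC) = 1/√(0.01·1.04e-08) = 9.806e+04 rad/s.
Step 2 — f₀ = ω₀/(2π) = 1.561e+04 Hz.
Step 3 — Parallel Q: Q = R/(ω₀L) = 68.9/(9.806e+04·0.01) = 0.07026.
Step 4 — Bandwidth: Δω = ω₀/Q = 1.396e+06 rad/s; BW = Δω/(2π) = 2.221e+05 Hz.

(a) f₀ = 1.561e+04 Hz  (b) Q = 0.07026  (c) BW = 2.221e+05 Hz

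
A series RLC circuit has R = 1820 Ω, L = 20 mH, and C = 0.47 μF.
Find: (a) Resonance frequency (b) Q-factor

Step 1 — Resonance condition Im(Z)=0 gives ω₀ = 1/√(LC).
Step 2 — ω₀ = 1/√(0.02·4.7e-07) = 1.031e+04 rad/s.
Step 3 — f₀ = ω₀/(2π) = 1642 Hz.
Step 4 — Series Q: Q = ω₀L/R = 1.031e+04·0.02/1820 = 0.1133.

(a) f₀ = 1642 Hz  (b) Q = 0.1133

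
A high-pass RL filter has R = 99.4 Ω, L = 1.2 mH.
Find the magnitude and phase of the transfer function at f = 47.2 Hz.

Step 1 — Angular frequency: ω = 2π·47.2 = 296.6 rad/s.
Step 2 — Transfer function: H(jω) = jωL/(R + jωL).
Step 3 — Numerator jωL = j·0.3559; denominator R + jωL = 99.4 + j0.3559.
Step 4 — H = 1.282e-05 + j0.00358.
Step 5 — Magnitude: |H| = 0.00358 (-48.9 dB); phase: φ = 89.8°.

|H| = 0.00358 (-48.9 dB), φ = 89.8°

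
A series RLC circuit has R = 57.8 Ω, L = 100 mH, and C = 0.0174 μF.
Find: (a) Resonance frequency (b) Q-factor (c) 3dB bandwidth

Step 1 — Resonance condition Im(Z)=0 gives ω₀ = 1/√(LC).
Step 2 — ω₀ = 1/√(0.1·1.74e-08) = 2.397e+04 rad/s.
Step 3 — f₀ = ω₀/(2π) = 3815 Hz.
Step 4 — Series Q: Q = ω₀L/R = 2.397e+04·0.1/57.8 = 41.48.
Step 5 — 3dB bandwidth: Δω = ω₀/Q = 578 rad/s; BW = Δω/(2π) = 91.99 Hz.

(a) f₀ = 3815 Hz  (b) Q = 41.48  (c) BW = 91.99 Hz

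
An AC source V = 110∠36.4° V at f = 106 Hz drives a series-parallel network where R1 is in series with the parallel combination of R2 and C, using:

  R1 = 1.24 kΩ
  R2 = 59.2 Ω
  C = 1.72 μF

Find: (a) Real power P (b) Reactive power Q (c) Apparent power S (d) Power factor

Step 1 — Angular frequency: ω = 2π·f = 2π·106 = 666 rad/s.
Step 2 — Component impedances:
  R1: Z = R = 1240 Ω
  R2: Z = R = 59.2 Ω
  C: Z = 1/(jωC) = -j/(ω·C) = 0 - j872.9 Ω
Step 3 — Parallel branch: R2 || C = 1/(1/R2 + 1/C) = 58.93 - j3.996 Ω.
Step 4 — Series with R1: Z_total = R1 + (R2 || C) = 1299 - j3.996 Ω = 1299∠-0.2° Ω.
Step 5 — Source phasor: V = 110∠36.4° V = 88.54 + j65.28 V.
Step 6 — Current: I = V / Z = 0.06801 + j0.05046 A = 0.08468∠36.6° A.
Step 7 — Complex power: S = V·I* = 9.315 - j0.02866 VA.
Step 8 — Real power: P = Re(S) = 9.315 W.
Step 9 — Reactive power: Q = Im(S) = -0.02866 VAR.
Step 10 — Apparent power: |S| = 9.315 VA.
Step 11 — Power factor: PF = P/|S| = 1 (leading).

(a) P = 9.315 W  (b) Q = -0.02866 VAR  (c) S = 9.315 VA  (d) PF = 1 (leading)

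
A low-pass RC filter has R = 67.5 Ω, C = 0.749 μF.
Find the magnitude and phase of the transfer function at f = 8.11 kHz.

Step 1 — Angular frequency: ω = 2π·8110 = 5.096e+04 rad/s.
Step 2 — Transfer function: H(jω) = 1/(1 + jωRC).
Step 3 — Denominator: 1 + jωRC = 1 + j·5.096e+04·67.5·7.49e-07 = 1 + j2.576.
Step 4 — H = 0.1309 - j0.3373.
Step 5 — Magnitude: |H| = 0.3619 (-8.8 dB); phase: φ = -68.8°.

|H| = 0.3619 (-8.8 dB), φ = -68.8°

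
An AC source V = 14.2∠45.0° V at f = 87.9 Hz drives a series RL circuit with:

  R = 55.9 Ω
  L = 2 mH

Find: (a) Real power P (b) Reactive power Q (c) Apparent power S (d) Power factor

Step 1 — Angular frequency: ω = 2π·f = 2π·87.9 = 552.3 rad/s.
Step 2 — Component impedances:
  R: Z = R = 55.9 Ω
  L: Z = jωL = j·552.3·0.002 = 0 + j1.105 Ω
Step 3 — Series combination: Z_total = R + L = 55.9 + j1.105 Ω = 55.91∠1.1° Ω.
Step 4 — Source phasor: V = 14.2∠45.0° V = 10.04 + j10.04 V.
Step 5 — Current: I = V / Z = 0.1831 + j0.176 A = 0.254∠43.9° A.
Step 6 — Complex power: S = V·I* = 3.606 + j0.07125 VA.
Step 7 — Real power: P = Re(S) = 3.606 W.
Step 8 — Reactive power: Q = Im(S) = 0.07125 VAR.
Step 9 — Apparent power: |S| = 3.606 VA.
Step 10 — Power factor: PF = P/|S| = 0.9998 (lagging).

(a) P = 3.606 W  (b) Q = 0.07125 VAR  (c) S = 3.606 VA  (d) PF = 0.9998 (lagging)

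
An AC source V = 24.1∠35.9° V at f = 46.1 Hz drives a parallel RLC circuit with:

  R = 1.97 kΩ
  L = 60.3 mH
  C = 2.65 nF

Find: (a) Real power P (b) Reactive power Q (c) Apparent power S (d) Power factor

Step 1 — Angular frequency: ω = 2π·f = 2π·46.1 = 289.7 rad/s.
Step 2 — Component impedances:
  R: Z = R = 1970 Ω
  L: Z = jωL = j·289.7·0.0603 = 0 + j17.47 Ω
  C: Z = 1/(jωC) = -j/(ω·C) = 0 - j1.303e+06 Ω
Step 3 — Parallel combination: 1/Z_total = 1/R + 1/L + 1/C; Z_total = 0.1548 + j17.47 Ω = 17.47∠89.5° Ω.
Step 4 — Source phasor: V = 24.1∠35.9° V = 19.52 + j14.13 V.
Step 5 — Current: I = V / Z = 0.819 - j1.111 A = 1.38∠-53.6° A.
Step 6 — Complex power: S = V·I* = 0.2948 + j33.25 VA.
Step 7 — Real power: P = Re(S) = 0.2948 W.
Step 8 — Reactive power: Q = Im(S) = 33.25 VAR.
Step 9 — Apparent power: |S| = 33.25 VA.
Step 10 — Power factor: PF = P/|S| = 0.008866 (lagging).

(a) P = 0.2948 W  (b) Q = 33.25 VAR  (c) S = 33.25 VA  (d) PF = 0.008866 (lagging)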